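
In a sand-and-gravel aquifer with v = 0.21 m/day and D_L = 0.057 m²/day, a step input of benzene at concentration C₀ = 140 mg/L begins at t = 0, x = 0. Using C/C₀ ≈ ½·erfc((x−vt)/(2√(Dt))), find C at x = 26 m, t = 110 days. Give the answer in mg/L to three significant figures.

For a continuous step input, C/C₀ ≈ ½·erfc((x−vt)/(2√(Dt))).
vt = 0.21 × 110 = 23.1 m and 2√(Dt) = 2√(0.057 × 110) = 5.008 m.
Argument (x−vt)/(2√(Dt)) = (26 − 23.1)/5.008 = 0.5791; ½·erfc(0.5791) = 0.2064.
C = 140 × 0.2064 = 28.9 mg/L.

28.9 mg/L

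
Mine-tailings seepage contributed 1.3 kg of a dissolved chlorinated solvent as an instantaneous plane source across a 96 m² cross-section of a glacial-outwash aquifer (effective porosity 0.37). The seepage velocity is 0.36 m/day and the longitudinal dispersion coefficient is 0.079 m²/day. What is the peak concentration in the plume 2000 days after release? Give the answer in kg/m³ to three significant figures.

The peak of an instantaneous 1D plume sits at x = vt; there the Gaussian factor is 1 and C_max = M/(n_e·A·√(4πDt)), where n_e·A is the pore area the mass is dissolved in.
√(4πDt) = √(4π × 0.079 × 2000) = 44.56 m, so C_max = 1.3/(0.37 × 96 × 44.56) = 0.000821 kg/m³.

0.000821 kg/m³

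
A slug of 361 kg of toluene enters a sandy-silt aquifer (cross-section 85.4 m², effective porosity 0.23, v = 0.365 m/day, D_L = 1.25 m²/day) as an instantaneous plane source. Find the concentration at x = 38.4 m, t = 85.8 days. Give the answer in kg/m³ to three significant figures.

For an instantaneous plane source, C(x,t) = M/(n_e·A·√(4πDt)) · exp(−(x−vt)²/(4Dt)), with n_e·A the pore (flow) area.
Plume center vt = 0.365 × 85.8 = 31.317 m, so the well at 38.4 m is 7.083 m downgradient of the peak.
√(4πDt) = 36.71 m, giving peak height M/(n_e·A·√(4πDt)) = 361/(0.23 × 85.4 × 36.71) = 0.5007 kg/m³.
(x−vt)²/(4Dt) = (7.083)²/(4 × 1.25 × 85.8) = 0.1169; exp(−0.1169) = 0.8897.
C = 0.5007 × 0.8897 = 0.445 kg/m³.

0.445 kg/m³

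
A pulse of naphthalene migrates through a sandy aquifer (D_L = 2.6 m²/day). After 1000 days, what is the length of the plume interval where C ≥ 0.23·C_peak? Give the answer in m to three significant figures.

The plume is Gaussian with σ = √(2Dt) = √(2 × 2.6 × 1000) = 72.11 m.
C/C_peak = exp(−Δx²/(2σ²)) = 0.23 ⇒ Δx = σ·√(−2 ln 0.23) = 72.11 × 1.714 = 123.6 m.
Width = 2Δx = 247 m.

247 m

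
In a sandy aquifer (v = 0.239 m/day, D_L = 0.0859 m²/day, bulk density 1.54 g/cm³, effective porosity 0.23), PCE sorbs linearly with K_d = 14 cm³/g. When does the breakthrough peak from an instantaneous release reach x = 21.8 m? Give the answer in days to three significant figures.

Retardation factor R = 1 + ρ_b·K_d/n = 1 + 1.54 × 14/0.23 = 94.74.
Sorption retards both mechanisms: v_R = v/R = 0.002523 m/day, D_R = D/R = 0.0009067 m²/day.
Peak time from v_R²t² + 2D_R t − x² = 0: t = (√(D_R² + v_R²x²) − D_R)/v_R².
√(D_R² + v_R²x²) = √(0.0009067² + 0.002523² × 21.8²) = 0.05501; v_R² = 6.366e-06.
t = (0.05501 − 0.0009067)/6.366e-06 = 8500 days.

8500 days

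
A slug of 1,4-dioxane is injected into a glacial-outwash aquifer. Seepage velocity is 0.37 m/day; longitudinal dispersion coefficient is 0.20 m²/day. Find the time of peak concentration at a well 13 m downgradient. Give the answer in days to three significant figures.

33.7 days

For the 1D instantaneous-source solution, setting ∂C/∂t = 0 at fixed x gives v²t² + 2Dt − x² = 0, so t = (√(D² + v²x²) − D)/v².
√(D² + v²x²) = √(0.20² + 0.37² × 13²) = 4.814; v² = 0.1369.
t = (4.814 − 0.20)/0.1369 = 33.7 days (vs. the pure-advection estimate x/v = 35.1 d).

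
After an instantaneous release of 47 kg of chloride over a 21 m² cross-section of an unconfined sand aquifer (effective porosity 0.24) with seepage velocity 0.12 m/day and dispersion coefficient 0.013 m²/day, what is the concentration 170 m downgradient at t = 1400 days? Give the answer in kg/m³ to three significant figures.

0.584 kg/m³

For an instantaneous plane source, C(x,t) = M/(n_e·A·√(4πDt)) · exp(−(x−vt)²/(4Dt)), with n_e·A the pore (flow) area.
Plume center vt = 0.12 × 1400 = 168 m, so the well at 170 m is 2 m downgradient of the peak.
√(4πDt) = 15.12 m, giving peak height M/(n_e·A·√(4πDt)) = 47/(0.24 × 21 × 15.12) = 0.6168 kg/m³.
(x−vt)²/(4Dt) = (2)²/(4 × 0.013 × 1400) = 0.05495; exp(−0.05495) = 0.9465.
C = 0.6168 × 0.9465 = 0.584 kg/m³.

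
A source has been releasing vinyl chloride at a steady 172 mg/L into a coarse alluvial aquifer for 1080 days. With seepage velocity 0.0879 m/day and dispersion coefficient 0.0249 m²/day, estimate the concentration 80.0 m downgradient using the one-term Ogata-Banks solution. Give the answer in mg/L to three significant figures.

168 mg/L

For a continuous step input, C/C₀ ≈ ½·erfc((x−vt)/(2√(Dt))).
vt = 0.0879 × 1080 = 94.932 m and 2√(Dt) = 2√(0.0249 × 1080) = 10.37 m.
Argument (x−vt)/(2√(Dt)) = (80.0 − 94.932)/10.37 = -1.440; ½·erfc(-1.440) = 0.9791.
C = 172 × 0.9791 = 168 mg/L.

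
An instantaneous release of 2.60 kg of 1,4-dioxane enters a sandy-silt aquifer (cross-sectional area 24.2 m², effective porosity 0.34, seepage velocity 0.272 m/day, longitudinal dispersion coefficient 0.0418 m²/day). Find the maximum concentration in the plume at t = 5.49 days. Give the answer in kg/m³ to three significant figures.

0.186 kg/m³

The peak of an instantaneous 1D plume sits at x = vt; there the Gaussian factor is 1 and C_max = M/(n_e·A·√(4πDt)), where n_e·A is the pore area the mass is dissolved in.
√(4πDt) = √(4π × 0.0418 × 5.49) = 1.698 m, so C_max = 2.60/(0.34 × 24.2 × 1.698) = 0.186 kg/m³.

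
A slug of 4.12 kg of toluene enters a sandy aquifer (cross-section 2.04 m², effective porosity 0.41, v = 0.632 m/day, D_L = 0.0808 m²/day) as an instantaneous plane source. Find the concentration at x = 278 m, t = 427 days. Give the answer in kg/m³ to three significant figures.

0.146 kg/m³

For an instantaneous plane source, C(x,t) = M/(n_e·A·√(4πDt)) · exp(−(x−vt)²/(4Dt)), with n_e·A the pore (flow) area.
Plume center vt = 0.632 × 427 = 269.864 m, so the well at 278 m is 8.136 m downgradient of the peak.
√(4πDt) = 20.82 m, giving peak height M/(n_e·A·√(4πDt)) = 4.12/(0.41 × 2.04 × 20.82) = 0.2366 kg/m³.
(x−vt)²/(4Dt) = (8.136)²/(4 × 0.0808 × 427) = 0.4796; exp(−0.4796) = 0.6190.
C = 0.2366 × 0.6190 = 0.146 kg/m³.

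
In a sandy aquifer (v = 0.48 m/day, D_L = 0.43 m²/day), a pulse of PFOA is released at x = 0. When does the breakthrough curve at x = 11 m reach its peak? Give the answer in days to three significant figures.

21.1 days

For the 1D instantaneous-source solution, setting ∂C/∂t = 0 at fixed x gives v²t² + 2Dt − x² = 0, so t = (√(D² + v²x²) − D)/v².
√(D² + v²x²) = √(0.43² + 0.48² × 11²) = 5.297; v² = 0.2304.
t = (5.297 − 0.43)/0.2304 = 21.1 days (vs. the pure-advection estimate x/v = 22.9 d).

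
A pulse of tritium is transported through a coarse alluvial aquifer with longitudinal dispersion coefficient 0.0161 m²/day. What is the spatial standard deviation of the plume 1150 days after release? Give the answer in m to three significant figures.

6.09 m

Dispersive spreading gives a Gaussian with σ² = 2Dt; advection only shifts the center.
σ = √(2 × 0.0161 × 1150) = 6.09 m.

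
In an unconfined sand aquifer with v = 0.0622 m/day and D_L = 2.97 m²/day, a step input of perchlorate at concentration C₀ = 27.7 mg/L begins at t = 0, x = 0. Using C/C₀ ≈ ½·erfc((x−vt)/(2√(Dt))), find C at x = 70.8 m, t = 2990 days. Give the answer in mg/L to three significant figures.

For a continuous step input, C/C₀ ≈ ½·erfc((x−vt)/(2√(Dt))).
vt = 0.0622 × 2990 = 185.978 m and 2√(Dt) = 2√(2.97 × 2990) = 188.5 m.
Argument (x−vt)/(2√(Dt)) = (70.8 − 185.978)/188.5 = -0.6110; ½·erfc(-0.6110) = 0.8062.
C = 27.7 × 0.8062 = 22.3 mg/L.

22.3 mg/L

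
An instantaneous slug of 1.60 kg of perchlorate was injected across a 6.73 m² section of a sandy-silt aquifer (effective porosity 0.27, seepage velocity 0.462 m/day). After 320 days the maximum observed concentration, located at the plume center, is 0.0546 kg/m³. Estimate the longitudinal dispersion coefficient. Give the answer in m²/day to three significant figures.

0.0647 m²/day

At the plume center C_max = M/(n_e·A·√(4πDt)), so D = M²/(4πt·(n_e·A·C_max)²).
n_e·A·C_max = 0.27 × 6.73 × 0.0546 = 0.09921 kg/m.
D = 1.60²/(4π × 320 × 0.09921²) = 0.0647 m²/day.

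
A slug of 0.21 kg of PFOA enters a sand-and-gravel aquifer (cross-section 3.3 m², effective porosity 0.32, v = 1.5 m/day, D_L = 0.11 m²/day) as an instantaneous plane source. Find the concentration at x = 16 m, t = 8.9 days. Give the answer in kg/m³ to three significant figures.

For an instantaneous plane source, C(x,t) = M/(n_e·A·√(4πDt)) · exp(−(x−vt)²/(4Dt)), with n_e·A the pore (flow) area.
Plume center vt = 1.5 × 8.9 = 13.35 m, so the well at 16 m is 2.65 m downgradient of the peak.
√(4πDt) = 3.507 m, giving peak height M/(n_e·A·√(4πDt)) = 0.21/(0.32 × 3.3 × 3.507) = 0.05670 kg/m³.
(x−vt)²/(4Dt) = (2.65)²/(4 × 0.11 × 8.9) = 1.793; exp(−1.793) = 0.1665.
C = 0.05670 × 0.1665 = 0.00944 kg/m³.

0.00944 kg/m³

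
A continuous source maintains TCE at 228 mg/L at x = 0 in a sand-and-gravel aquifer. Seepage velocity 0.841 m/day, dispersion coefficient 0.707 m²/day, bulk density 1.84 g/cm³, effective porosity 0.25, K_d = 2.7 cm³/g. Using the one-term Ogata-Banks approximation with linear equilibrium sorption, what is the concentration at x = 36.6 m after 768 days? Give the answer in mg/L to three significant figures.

49.4 mg/L

Retardation factor R = 1 + ρ_b·K_d/n = 1 + 1.84 × 2.7/0.25 = 20.87.
Sorption retards both mechanisms: v_R = v/R = 0.04030 m/day, D_R = D/R = 0.03388 m²/day.
v_R·t = 0.04030 × 768 = 30.9504 m; 2√(D_R t) = 10.20 m; argument = (36.6 − 30.9504)/10.20 = 0.5539.
C = C₀ × ½·erfc(0.5539) = 228 × 0.2167 = 49.4 mg/L.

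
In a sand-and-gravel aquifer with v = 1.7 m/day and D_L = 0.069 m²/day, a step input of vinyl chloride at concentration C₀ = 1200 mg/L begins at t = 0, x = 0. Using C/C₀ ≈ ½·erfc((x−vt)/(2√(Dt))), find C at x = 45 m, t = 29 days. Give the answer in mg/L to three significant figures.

For a continuous step input, C/C₀ ≈ ½·erfc((x−vt)/(2√(Dt))).
vt = 1.7 × 29 = 49.3 m and 2√(Dt) = 2√(0.069 × 29) = 2.829 m.
Argument (x−vt)/(2√(Dt)) = (45 − 49.3)/2.829 = -1.520; ½·erfc(-1.520) = 0.9842.
C = 1200 × 0.9842 = 1180 mg/L.

1180 mg/L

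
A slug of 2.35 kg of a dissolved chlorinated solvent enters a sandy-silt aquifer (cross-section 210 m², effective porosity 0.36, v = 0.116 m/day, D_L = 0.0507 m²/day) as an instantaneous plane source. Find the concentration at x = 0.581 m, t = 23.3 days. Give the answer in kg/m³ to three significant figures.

0.00311 kg/m³

For an instantaneous plane source, C(x,t) = M/(n_e·A·√(4πDt)) · exp(−(x−vt)²/(4Dt)), with n_e·A the pore (flow) area.
Plume center vt = 0.116 × 23.3 = 2.7028 m, so the well at 0.581 m is 2.1218 m upgradient of the peak.
√(4πDt) = 3.853 m, giving peak height M/(n_e·A·√(4πDt)) = 2.35/(0.36 × 210 × 3.853) = 0.008068 kg/m³.
(x−vt)²/(4Dt) = (-2.1218)²/(4 × 0.0507 × 23.3) = 0.9528; exp(−0.9528) = 0.3857.
C = 0.008068 × 0.3857 = 0.00311 kg/m³.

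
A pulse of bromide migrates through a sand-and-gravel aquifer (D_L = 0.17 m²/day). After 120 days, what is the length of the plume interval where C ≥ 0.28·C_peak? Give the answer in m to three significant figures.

20.4 m

The plume is Gaussian with σ = √(2Dt) = √(2 × 0.17 × 120) = 6.387 m.
C/C_peak = exp(−Δx²/(2σ²)) = 0.28 ⇒ Δx = σ·√(−2 ln 0.28) = 6.387 × 1.596 = 10.19 m.
Width = 2Δx = 20.4 m.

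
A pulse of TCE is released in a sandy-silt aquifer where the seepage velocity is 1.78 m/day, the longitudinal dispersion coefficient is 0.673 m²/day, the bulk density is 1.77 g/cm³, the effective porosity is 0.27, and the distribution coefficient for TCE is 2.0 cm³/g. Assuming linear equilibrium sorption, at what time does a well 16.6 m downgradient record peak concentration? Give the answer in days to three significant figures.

129 days

Retardation factor R = 1 + ρ_b·K_d/n = 1 + 1.77 × 2.0/0.27 = 14.11.
Sorption retards both mechanisms: v_R = v/R = 0.1262 m/day, D_R = D/R = 0.04770 m²/day.
Peak time from v_R²t² + 2D_R t − x² = 0: t = (√(D_R² + v_R²x²) − D_R)/v_R².
√(D_R² + v_R²x²) = √(0.04770² + 0.1262² × 16.6²) = 2.095; v_R² = 0.01593.
t = (2.095 − 0.04770)/0.01593 = 129 days.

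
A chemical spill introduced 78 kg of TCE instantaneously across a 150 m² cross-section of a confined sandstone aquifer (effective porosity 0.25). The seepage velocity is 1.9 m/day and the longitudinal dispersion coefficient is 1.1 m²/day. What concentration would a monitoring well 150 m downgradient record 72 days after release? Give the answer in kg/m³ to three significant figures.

For an instantaneous plane source, C(x,t) = M/(n_e·A·√(4πDt)) · exp(−(x−vt)²/(4Dt)), with n_e·A the pore (flow) area.
Plume center vt = 1.9 × 72 = 136.8 m, so the well at 150 m is 13.2 m downgradient of the peak.
√(4πDt) = 31.55 m, giving peak height M/(n_e·A·√(4πDt)) = 78/(0.25 × 150 × 31.55) = 0.06593 kg/m³.
(x−vt)²/(4Dt) = (13.2)²/(4 × 1.1 × 72) = 0.5500; exp(−0.5500) = 0.5769.
C = 0.06593 × 0.5769 = 0.0380 kg/m³.

0.0380 kg/m³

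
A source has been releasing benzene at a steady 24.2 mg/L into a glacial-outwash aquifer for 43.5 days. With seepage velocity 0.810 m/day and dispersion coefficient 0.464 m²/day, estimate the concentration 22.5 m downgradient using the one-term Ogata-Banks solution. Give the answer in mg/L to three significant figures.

23.7 mg/L

For a continuous step input, C/C₀ ≈ ½·erfc((x−vt)/(2√(Dt))).
vt = 0.810 × 43.5 = 35.235 m and 2√(Dt) = 2√(0.464 × 43.5) = 8.985 m.
Argument (x−vt)/(2√(Dt)) = (22.5 − 35.235)/8.985 = -1.417; ½·erfc(-1.417) = 0.9775.
C = 24.2 × 0.9775 = 23.7 mg/L.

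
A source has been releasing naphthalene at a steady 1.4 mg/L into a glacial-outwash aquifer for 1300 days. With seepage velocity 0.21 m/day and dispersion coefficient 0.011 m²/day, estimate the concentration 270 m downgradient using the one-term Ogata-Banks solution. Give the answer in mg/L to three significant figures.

For a continuous step input, C/C₀ ≈ ½·erfc((x−vt)/(2√(Dt))).
vt = 0.21 × 1300 = 273 m and 2√(Dt) = 2√(0.011 × 1300) = 7.563 m.
Argument (x−vt)/(2√(Dt)) = (270 − 273)/7.563 = -0.3967; ½·erfc(-0.3967) = 0.7126.
C = 1.4 × 0.7126 = 0.998 mg/L.

0.998 mg/L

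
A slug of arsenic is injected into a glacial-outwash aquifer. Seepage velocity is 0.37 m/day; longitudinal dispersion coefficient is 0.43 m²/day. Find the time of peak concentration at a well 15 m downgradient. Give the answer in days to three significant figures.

For the 1D instantaneous-source solution, setting ∂C/∂t = 0 at fixed x gives v²t² + 2Dt − x² = 0, so t = (√(D² + v²x²) − D)/v².
√(D² + v²x²) = √(0.43² + 0.37² × 15²) = 5.567; v² = 0.1369.
t = (5.567 − 0.43)/0.1369 = 37.5 days (vs. the pure-advection estimate x/v = 40.5 d).

37.5 days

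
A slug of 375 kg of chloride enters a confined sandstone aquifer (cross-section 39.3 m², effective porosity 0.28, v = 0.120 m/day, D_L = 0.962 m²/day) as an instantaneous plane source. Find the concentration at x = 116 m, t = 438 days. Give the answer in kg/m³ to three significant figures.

For an instantaneous plane source, C(x,t) = M/(n_e·A·√(4πDt)) · exp(−(x−vt)²/(4Dt)), with n_e·A the pore (flow) area.
Plume center vt = 0.120 × 438 = 52.56 m, so the well at 116 m is 63.44 m downgradient of the peak.
√(4πDt) = 72.77 m, giving peak height M/(n_e·A·√(4πDt)) = 375/(0.28 × 39.3 × 72.77) = 0.4683 kg/m³.
(x−vt)²/(4Dt) = (63.44)²/(4 × 0.962 × 438) = 2.388; exp(−2.388) = 0.09181.
C = 0.4683 × 0.09181 = 0.0430 kg/m³.

0.0430 kg/m³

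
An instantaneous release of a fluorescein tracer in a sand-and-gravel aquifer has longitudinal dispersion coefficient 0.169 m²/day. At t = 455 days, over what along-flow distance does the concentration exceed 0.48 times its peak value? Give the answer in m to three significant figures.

The plume is Gaussian with σ = √(2Dt) = √(2 × 0.169 × 455) = 12.40 m.
C/C_peak = exp(−Δx²/(2σ²)) = 0.48 ⇒ Δx = σ·√(−2 ln 0.48) = 12.40 × 1.212 = 15.03 m.
Width = 2Δx = 30.1 m.

30.1 m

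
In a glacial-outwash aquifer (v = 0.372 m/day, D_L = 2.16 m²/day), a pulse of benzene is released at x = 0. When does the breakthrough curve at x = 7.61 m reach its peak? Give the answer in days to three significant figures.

10.1 days

For the 1D instantaneous-source solution, setting ∂C/∂t = 0 at fixed x gives v²t² + 2Dt − x² = 0, so t = (√(D² + v²x²) − D)/v².
√(D² + v²x²) = √(2.16² + 0.372² × 7.61²) = 3.561; v² = 0.138384.
t = (3.561 − 2.16)/0.138384 = 10.1 days (vs. the pure-advection estimate x/v = 20.5 d).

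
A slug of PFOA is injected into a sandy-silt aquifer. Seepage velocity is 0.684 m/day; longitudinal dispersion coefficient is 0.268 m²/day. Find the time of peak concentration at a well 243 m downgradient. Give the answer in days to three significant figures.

355 days

For the 1D instantaneous-source solution, setting ∂C/∂t = 0 at fixed x gives v²t² + 2Dt − x² = 0, so t = (√(D² + v²x²) − D)/v².
√(D² + v²x²) = √(0.268² + 0.684² × 243²) = 166.2; v² = 0.467856.
t = (166.2 − 0.268)/0.467856 = 355 days (vs. the pure-advection estimate x/v = 355 d).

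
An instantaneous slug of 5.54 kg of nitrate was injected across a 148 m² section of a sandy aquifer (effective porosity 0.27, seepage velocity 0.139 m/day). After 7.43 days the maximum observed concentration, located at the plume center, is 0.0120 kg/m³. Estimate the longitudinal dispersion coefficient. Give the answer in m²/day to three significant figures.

At the plume center C_max = M/(n_e·A·√(4πDt)), so D = M²/(4πt·(n_e·A·C_max)²).
n_e·A·C_max = 0.27 × 148 × 0.0120 = 0.4795 kg/m.
D = 5.54²/(4π × 7.43 × 0.4795²) = 1.43 m²/day.

1.43 m²/day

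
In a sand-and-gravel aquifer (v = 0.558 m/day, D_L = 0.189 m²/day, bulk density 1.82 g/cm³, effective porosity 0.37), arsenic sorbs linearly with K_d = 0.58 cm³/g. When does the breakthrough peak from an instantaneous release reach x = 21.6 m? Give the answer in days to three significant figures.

Retardation factor R = 1 + ρ_b·K_d/n = 1 + 1.82 × 0.58/0.37 = 3.853.
Sorption retards both mechanisms: v_R = v/R = 0.1448 m/day, D_R = D/R = 0.04905 m²/day.
Peak time from v_R²t² + 2D_R t − x² = 0: t = (√(D_R² + v_R²x²) − D_R)/v_R².
√(D_R² + v_R²x²) = √(0.04905² + 0.1448² × 21.6²) = 3.128; v_R² = 0.02097.
t = (3.128 − 0.04905)/0.02097 = 147 days.

147 days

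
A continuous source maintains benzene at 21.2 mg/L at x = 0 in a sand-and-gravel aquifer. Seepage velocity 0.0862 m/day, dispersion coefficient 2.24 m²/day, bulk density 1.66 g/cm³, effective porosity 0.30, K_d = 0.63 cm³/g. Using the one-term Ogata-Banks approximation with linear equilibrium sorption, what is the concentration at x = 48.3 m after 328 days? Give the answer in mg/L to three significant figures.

Retardation factor R = 1 + ρ_b·K_d/n = 1 + 1.66 × 0.63/0.30 = 4.486.
Sorption retards both mechanisms: v_R = v/R = 0.01922 m/day, D_R = D/R = 0.4993 m²/day.
v_R·t = 0.01922 × 328 = 6.30416 m; 2√(D_R t) = 25.59 m; argument = (48.3 − 6.30416)/25.59 = 1.641.
C = C₀ × ½·erfc(1.641) = 21.2 × 0.01015 = 0.215 mg/L.

0.215 mg/L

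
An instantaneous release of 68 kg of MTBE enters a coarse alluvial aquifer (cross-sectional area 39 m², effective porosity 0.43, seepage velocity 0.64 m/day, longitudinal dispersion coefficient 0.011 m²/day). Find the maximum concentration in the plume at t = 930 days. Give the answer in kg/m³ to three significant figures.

The peak of an instantaneous 1D plume sits at x = vt; there the Gaussian factor is 1 and C_max = M/(n_e·A·√(4πDt)), where n_e·A is the pore area the mass is dissolved in.
√(4πDt) = √(4π × 0.011 × 930) = 11.34 m, so C_max = 68/(0.43 × 39 × 11.34) = 0.358 kg/m³.

0.358 kg/m³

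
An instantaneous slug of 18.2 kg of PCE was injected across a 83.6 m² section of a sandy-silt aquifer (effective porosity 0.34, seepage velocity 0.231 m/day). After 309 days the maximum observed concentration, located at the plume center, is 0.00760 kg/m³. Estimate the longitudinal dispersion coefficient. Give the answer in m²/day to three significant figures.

At the plume center C_max = M/(n_e·A·√(4πDt)), so D = M²/(4πt·(n_e·A·C_max)²).
n_e·A·C_max = 0.34 × 83.6 × 0.00760 = 0.2160 kg/m.
D = 18.2²/(4π × 309 × 0.2160²) = 1.83 m²/day.

1.83 m²/day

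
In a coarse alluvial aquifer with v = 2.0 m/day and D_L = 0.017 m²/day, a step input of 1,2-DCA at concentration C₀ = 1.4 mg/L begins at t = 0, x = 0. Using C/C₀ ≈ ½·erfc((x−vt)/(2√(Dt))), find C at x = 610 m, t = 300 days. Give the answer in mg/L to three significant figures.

For a continuous step input, C/C₀ ≈ ½·erfc((x−vt)/(2√(Dt))).
vt = 2.0 × 300 = 600 m and 2√(Dt) = 2√(0.017 × 300) = 4.517 m.
Argument (x−vt)/(2√(Dt)) = (610 − 600)/4.517 = 2.214; ½·erfc(2.214) = 0.0008709.
C = 1.4 × 0.0008709 = 0.00122 mg/L.

0.00122 mg/L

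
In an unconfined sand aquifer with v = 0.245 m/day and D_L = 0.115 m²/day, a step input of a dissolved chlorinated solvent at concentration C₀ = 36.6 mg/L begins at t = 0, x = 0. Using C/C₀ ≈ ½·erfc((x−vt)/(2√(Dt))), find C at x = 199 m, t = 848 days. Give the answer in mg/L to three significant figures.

26.9 mg/L

For a continuous step input, C/C₀ ≈ ½·erfc((x−vt)/(2√(Dt))).
vt = 0.245 × 848 = 207.76 m and 2√(Dt) = 2√(0.115 × 848) = 19.75 m.
Argument (x−vt)/(2√(Dt)) = (199 − 207.76)/19.75 = -0.4435; ½·erfc(-0.4435) = 0.7347.
C = 36.6 × 0.7347 = 26.9 mg/L.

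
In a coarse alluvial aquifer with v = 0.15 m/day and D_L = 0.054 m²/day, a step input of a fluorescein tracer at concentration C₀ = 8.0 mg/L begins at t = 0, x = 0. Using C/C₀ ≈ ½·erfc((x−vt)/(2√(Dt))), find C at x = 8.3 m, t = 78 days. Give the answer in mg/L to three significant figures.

7.03 mg/L

For a continuous step input, C/C₀ ≈ ½·erfc((x−vt)/(2√(Dt))).
vt = 0.15 × 78 = 11.7 m and 2√(Dt) = 2√(0.054 × 78) = 4.105 m.
Argument (x−vt)/(2√(Dt)) = (8.3 − 11.7)/4.105 = -0.8283; ½·erfc(-0.8283) = 0.8793.
C = 8.0 × 0.8793 = 7.03 mg/L.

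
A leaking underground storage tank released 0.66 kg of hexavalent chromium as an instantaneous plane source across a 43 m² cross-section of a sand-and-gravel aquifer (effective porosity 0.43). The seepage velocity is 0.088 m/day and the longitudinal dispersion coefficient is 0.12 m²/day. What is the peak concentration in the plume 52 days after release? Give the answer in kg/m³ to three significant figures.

The peak of an instantaneous 1D plume sits at x = vt; there the Gaussian factor is 1 and C_max = M/(n_e·A·√(4πDt)), where n_e·A is the pore area the mass is dissolved in.
√(4πDt) = √(4π × 0.12 × 52) = 8.855 m, so C_max = 0.66/(0.43 × 43 × 8.855) = 0.00403 kg/m³.

0.00403 kg/m³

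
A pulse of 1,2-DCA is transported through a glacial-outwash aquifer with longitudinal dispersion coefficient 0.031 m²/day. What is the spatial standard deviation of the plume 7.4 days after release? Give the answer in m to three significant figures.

Dispersive spreading gives a Gaussian with σ² = 2Dt; advection only shifts the center.
σ = √(2 × 0.031 × 7.4) = 0.677 m.

0.677 m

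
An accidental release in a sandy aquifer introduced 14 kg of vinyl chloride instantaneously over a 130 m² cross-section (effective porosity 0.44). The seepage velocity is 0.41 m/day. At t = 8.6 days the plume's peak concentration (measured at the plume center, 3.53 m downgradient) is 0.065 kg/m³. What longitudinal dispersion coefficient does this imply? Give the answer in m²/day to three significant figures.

At the plume center C_max = M/(n_e·A·√(4πDt)), so D = M²/(4πt·(n_e·A·C_max)²).
n_e·A·C_max = 0.44 × 130 × 0.065 = 3.718 kg/m.
D = 14²/(4π × 8.6 × 3.718²) = 0.131 m²/day.

0.131 m²/day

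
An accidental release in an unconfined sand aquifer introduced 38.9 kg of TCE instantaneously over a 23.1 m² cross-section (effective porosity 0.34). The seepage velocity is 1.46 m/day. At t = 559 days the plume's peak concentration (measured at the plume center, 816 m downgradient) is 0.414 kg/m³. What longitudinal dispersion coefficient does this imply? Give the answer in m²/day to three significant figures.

0.0204 m²/day

At the plume center C_max = M/(n_e·A·√(4πDt)), so D = M²/(4πt·(n_e·A·C_max)²).
n_e·A·C_max = 0.34 × 23.1 × 0.414 = 3.252 kg/m.
D = 38.9²/(4π × 559 × 3.252²) = 0.0204 m²/day.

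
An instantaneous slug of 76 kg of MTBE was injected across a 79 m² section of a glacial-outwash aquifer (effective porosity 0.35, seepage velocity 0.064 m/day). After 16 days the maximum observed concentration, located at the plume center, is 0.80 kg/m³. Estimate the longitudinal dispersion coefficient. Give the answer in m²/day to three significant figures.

0.0587 m²/day

At the plume center C_max = M/(n_e·A·√(4πDt)), so D = M²/(4πt·(n_e·A·C_max)²).
n_e·A·C_max = 0.35 × 79 × 0.80 = 22.12 kg/m.
D = 76²/(4π × 16 × 22.12²) = 0.0587 m²/day.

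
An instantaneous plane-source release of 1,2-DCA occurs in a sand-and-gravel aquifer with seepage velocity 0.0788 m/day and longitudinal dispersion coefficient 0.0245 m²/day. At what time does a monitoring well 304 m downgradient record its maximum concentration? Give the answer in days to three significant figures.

3850 days

For the 1D instantaneous-source solution, setting ∂C/∂t = 0 at fixed x gives v²t² + 2Dt − x² = 0, so t = (√(D² + v²x²) − D)/v².
√(D² + v²x²) = √(0.0245² + 0.0788² × 304²) = 23.96; v² = 0.00620944.
t = (23.96 − 0.0245)/0.00620944 = 3850 days (vs. the pure-advection estimate x/v = 3860 d).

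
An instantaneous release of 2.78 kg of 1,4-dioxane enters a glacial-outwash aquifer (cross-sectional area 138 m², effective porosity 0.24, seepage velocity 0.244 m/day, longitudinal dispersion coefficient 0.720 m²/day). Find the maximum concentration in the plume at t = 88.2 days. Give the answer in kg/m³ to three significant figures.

0.00297 kg/m³

The peak of an instantaneous 1D plume sits at x = vt; there the Gaussian factor is 1 and C_max = M/(n_e·A·√(4πDt)), where n_e·A is the pore area the mass is dissolved in.
√(4πDt) = √(4π × 0.720 × 88.2) = 28.25 m, so C_max = 2.78/(0.24 × 138 × 28.25) = 0.00297 kg/m³.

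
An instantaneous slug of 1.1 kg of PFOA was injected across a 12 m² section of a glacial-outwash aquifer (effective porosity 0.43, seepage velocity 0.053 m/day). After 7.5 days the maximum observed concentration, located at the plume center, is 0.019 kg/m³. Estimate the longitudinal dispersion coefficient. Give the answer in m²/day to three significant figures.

1.34 m²/day

At the plume center C_max = M/(n_e·A·√(4πDt)), so D = M²/(4πt·(n_e·A·C_max)²).
n_e·A·C_max = 0.43 × 12 × 0.019 = 0.09804 kg/m.
D = 1.1²/(4π × 7.5 × 0.09804²) = 1.34 m²/day.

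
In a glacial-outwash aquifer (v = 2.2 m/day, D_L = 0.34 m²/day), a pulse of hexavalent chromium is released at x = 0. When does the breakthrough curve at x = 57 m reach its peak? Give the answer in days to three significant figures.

For the 1D instantaneous-source solution, setting ∂C/∂t = 0 at fixed x gives v²t² + 2Dt − x² = 0, so t = (√(D² + v²x²) − D)/v².
√(D² + v²x²) = √(0.34² + 2.2² × 57²) = 125.4; v² = 4.84.
t = (125.4 − 0.34)/4.84 = 25.8 days (vs. the pure-advection estimate x/v = 25.9 d).

25.8 days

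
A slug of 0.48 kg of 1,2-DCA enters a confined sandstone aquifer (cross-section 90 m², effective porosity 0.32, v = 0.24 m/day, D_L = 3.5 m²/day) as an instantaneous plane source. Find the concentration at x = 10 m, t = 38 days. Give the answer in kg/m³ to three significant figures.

0.000407 kg/m³

For an instantaneous plane source, C(x,t) = M/(n_e·A·√(4πDt)) · exp(−(x−vt)²/(4Dt)), with n_e·A the pore (flow) area.
Plume center vt = 0.24 × 38 = 9.12 m, so the well at 10 m is 0.88 m downgradient of the peak.
√(4πDt) = 40.88 m, giving peak height M/(n_e·A·√(4πDt)) = 0.48/(0.32 × 90 × 40.88) = 0.0004077 kg/m³.
(x−vt)²/(4Dt) = (0.88)²/(4 × 3.5 × 38) = 0.001456; exp(−0.001456) = 0.9985.
C = 0.0004077 × 0.9985 = 0.000407 kg/m³.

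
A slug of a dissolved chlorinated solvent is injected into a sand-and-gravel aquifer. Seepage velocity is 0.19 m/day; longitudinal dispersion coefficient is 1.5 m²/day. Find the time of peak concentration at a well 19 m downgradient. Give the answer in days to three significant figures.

66.7 days

For the 1D instantaneous-source solution, setting ∂C/∂t = 0 at fixed x gives v²t² + 2Dt − x² = 0, so t = (√(D² + v²x²) − D)/v².
√(D² + v²x²) = √(1.5² + 0.19² × 19²) = 3.909; v² = 0.0361.
t = (3.909 − 1.5)/0.0361 = 66.7 days (vs. the pure-advection estimate x/v = 100 d).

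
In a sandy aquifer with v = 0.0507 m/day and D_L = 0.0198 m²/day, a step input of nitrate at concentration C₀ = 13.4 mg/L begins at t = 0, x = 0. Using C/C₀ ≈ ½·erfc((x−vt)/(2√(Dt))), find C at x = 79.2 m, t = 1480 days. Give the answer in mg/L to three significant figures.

3.93 mg/L

For a continuous step input, C/C₀ ≈ ½·erfc((x−vt)/(2√(Dt))).
vt = 0.0507 × 1480 = 75.036 m and 2√(Dt) = 2√(0.0198 × 1480) = 10.83 m.
Argument (x−vt)/(2√(Dt)) = (79.2 − 75.036)/10.83 = 0.3845; ½·erfc(0.3845) = 0.2933.
C = 13.4 × 0.2933 = 3.93 mg/L.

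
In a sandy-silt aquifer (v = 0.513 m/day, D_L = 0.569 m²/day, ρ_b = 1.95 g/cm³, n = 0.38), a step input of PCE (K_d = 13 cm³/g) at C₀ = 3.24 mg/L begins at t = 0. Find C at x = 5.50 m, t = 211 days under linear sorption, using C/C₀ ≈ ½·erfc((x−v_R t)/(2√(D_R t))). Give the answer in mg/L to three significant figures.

0.0620 mg/L

Retardation factor R = 1 + ρ_b·K_d/n = 1 + 1.95 × 13/0.38 = 67.71.
Sorption retards both mechanisms: v_R = v/R = 0.007576 m/day, D_R = D/R = 0.008403 m²/day.
v_R·t = 0.007576 × 211 = 1.598536 m; 2√(D_R t) = 2.663 m; argument = (5.50 − 1.598536)/2.663 = 1.465.
C = C₀ × ½·erfc(1.465) = 3.24 × 0.01914 = 0.0620 mg/L.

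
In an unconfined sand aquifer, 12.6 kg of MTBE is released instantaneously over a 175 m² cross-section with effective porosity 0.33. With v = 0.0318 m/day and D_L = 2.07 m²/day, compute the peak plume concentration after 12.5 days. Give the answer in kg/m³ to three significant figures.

0.0121 kg/m³

The peak of an instantaneous 1D plume sits at x = vt; there the Gaussian factor is 1 and C_max = M/(n_e·A·√(4πDt)), where n_e·A is the pore area the mass is dissolved in.
√(4πDt) = √(4π × 2.07 × 12.5) = 18.03 m, so C_max = 12.6/(0.33 × 175 × 18.03) = 0.0121 kg/m³.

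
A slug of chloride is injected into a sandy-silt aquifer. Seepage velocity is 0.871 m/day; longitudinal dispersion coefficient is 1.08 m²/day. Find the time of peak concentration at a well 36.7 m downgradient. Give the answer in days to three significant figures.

40.7 days

For the 1D instantaneous-source solution, setting ∂C/∂t = 0 at fixed x gives v²t² + 2Dt − x² = 0, so t = (√(D² + v²x²) − D)/v².
√(D² + v²x²) = √(1.08² + 0.871² × 36.7²) = 31.98; v² = 0.758641.
t = (31.98 − 1.08)/0.758641 = 40.7 days (vs. the pure-advection estimate x/v = 42.1 d).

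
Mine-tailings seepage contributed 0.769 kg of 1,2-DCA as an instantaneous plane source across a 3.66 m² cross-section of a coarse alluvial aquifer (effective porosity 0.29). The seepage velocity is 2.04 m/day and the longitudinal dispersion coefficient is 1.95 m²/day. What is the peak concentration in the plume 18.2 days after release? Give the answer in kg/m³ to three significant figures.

0.0343 kg/m³

The peak of an instantaneous 1D plume sits at x = vt; there the Gaussian factor is 1 and C_max = M/(n_e·A·√(4πDt)), where n_e·A is the pore area the mass is dissolved in.
√(4πDt) = √(4π × 1.95 × 18.2) = 21.12 m, so C_max = 0.769/(0.29 × 3.66 × 21.12) = 0.0343 kg/m³.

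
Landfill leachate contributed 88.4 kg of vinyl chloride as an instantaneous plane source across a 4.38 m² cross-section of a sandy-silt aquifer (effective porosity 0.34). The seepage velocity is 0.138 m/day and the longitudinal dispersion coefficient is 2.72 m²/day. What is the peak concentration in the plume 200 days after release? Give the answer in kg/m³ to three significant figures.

The peak of an instantaneous 1D plume sits at x = vt; there the Gaussian factor is 1 and C_max = M/(n_e·A·√(4πDt)), where n_e·A is the pore area the mass is dissolved in.
√(4πDt) = √(4π × 2.72 × 200) = 82.68 m, so C_max = 88.4/(0.34 × 4.38 × 82.68) = 0.718 kg/m³.

0.718 kg/m³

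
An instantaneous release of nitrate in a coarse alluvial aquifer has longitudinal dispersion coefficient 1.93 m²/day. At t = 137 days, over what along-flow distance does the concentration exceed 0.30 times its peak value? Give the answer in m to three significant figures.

The plume is Gaussian with σ = √(2Dt) = √(2 × 1.93 × 137) = 23.00 m.
C/C_peak = exp(−Δx²/(2σ²)) = 0.30 ⇒ Δx = σ·√(−2 ln 0.30) = 23.00 × 1.552 = 35.70 m.
Width = 2Δx = 71.4 m.

71.4 m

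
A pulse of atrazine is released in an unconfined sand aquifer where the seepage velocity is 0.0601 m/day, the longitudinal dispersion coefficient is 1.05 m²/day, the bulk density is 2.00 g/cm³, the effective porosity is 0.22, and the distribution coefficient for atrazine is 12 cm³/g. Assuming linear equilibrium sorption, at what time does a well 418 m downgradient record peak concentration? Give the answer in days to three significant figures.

734000 days

Retardation factor R = 1 + ρ_b·K_d/n = 1 + 2.00 × 12/0.22 = 110.1.
Sorption retards both mechanisms: v_R = v/R = 0.0005459 m/day, D_R = D/R = 0.009537 m²/day.
Peak time from v_R²t² + 2D_R t − x² = 0: t = (√(D_R² + v_R²x²) − D_R)/v_R².
√(D_R² + v_R²x²) = √(0.009537² + 0.0005459² × 418²) = 0.2284; v_R² = 2.980e-07.
t = (0.2284 − 0.009537)/2.980e-07 = 734000 days.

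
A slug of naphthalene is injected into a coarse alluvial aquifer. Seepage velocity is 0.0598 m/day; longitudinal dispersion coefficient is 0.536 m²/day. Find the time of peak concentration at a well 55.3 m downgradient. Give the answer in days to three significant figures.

787 days

For the 1D instantaneous-source solution, setting ∂C/∂t = 0 at fixed x gives v²t² + 2Dt − x² = 0, so t = (√(D² + v²x²) − D)/v².
√(D² + v²x²) = √(0.536² + 0.0598² × 55.3²) = 3.350; v² = 0.00357604.
t = (3.350 − 0.536)/0.00357604 = 787 days (vs. the pure-advection estimate x/v = 925 d).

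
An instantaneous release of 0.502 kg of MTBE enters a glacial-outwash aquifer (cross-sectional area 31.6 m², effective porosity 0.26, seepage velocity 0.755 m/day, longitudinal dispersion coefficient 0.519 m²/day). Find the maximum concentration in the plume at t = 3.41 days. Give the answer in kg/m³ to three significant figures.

0.0130 kg/m³

The peak of an instantaneous 1D plume sits at x = vt; there the Gaussian factor is 1 and C_max = M/(n_e·A·√(4πDt)), where n_e·A is the pore area the mass is dissolved in.
√(4πDt) = √(4π × 0.519 × 3.41) = 4.716 m, so C_max = 0.502/(0.26 × 31.6 × 4.716) = 0.0130 kg/m³.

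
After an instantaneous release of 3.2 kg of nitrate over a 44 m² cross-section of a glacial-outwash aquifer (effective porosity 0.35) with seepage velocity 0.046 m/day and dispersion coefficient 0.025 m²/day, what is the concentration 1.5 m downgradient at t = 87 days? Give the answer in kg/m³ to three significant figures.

For an instantaneous plane source, C(x,t) = M/(n_e·A·√(4πDt)) · exp(−(x−vt)²/(4Dt)), with n_e·A the pore (flow) area.
Plume center vt = 0.046 × 87 = 4.002 m, so the well at 1.5 m is 2.502 m upgradient of the peak.
√(4πDt) = 5.228 m, giving peak height M/(n_e·A·√(4πDt)) = 3.2/(0.35 × 44 × 5.228) = 0.03975 kg/m³.
(x−vt)²/(4Dt) = (-2.502)²/(4 × 0.025 × 87) = 0.7195; exp(−0.7195) = 0.4870.
C = 0.03975 × 0.4870 = 0.0194 kg/m³.

0.0194 kg/m³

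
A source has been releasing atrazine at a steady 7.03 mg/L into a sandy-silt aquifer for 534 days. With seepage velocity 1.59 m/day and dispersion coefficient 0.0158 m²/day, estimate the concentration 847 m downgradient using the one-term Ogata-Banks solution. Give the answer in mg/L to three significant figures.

4.86 mg/L

For a continuous step input, C/C₀ ≈ ½·erfc((x−vt)/(2√(Dt))).
vt = 1.59 × 534 = 849.06 m and 2√(Dt) = 2√(0.0158 × 534) = 5.809 m.
Argument (x−vt)/(2√(Dt)) = (847 − 849.06)/5.809 = -0.3546; ½·erfc(-0.3546) = 0.6920.
C = 7.03 × 0.6920 = 4.86 mg/L.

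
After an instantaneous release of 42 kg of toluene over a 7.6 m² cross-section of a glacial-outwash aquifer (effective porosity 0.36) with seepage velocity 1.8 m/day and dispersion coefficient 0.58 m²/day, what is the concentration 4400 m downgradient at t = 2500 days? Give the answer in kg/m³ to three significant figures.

0.0203 kg/m³

For an instantaneous plane source, C(x,t) = M/(n_e·A·√(4πDt)) · exp(−(x−vt)²/(4Dt)), with n_e·A the pore (flow) area.
Plume center vt = 1.8 × 2500 = 4500 m, so the well at 4400 m is 100 m upgradient of the peak.
√(4πDt) = 135.0 m, giving peak height M/(n_e·A·√(4πDt)) = 42/(0.36 × 7.6 × 135.0) = 0.1137 kg/m³.
(x−vt)²/(4Dt) = (-100)²/(4 × 0.58 × 2500) = 1.724; exp(−1.724) = 0.1784.
C = 0.1137 × 0.1784 = 0.0203 kg/m³.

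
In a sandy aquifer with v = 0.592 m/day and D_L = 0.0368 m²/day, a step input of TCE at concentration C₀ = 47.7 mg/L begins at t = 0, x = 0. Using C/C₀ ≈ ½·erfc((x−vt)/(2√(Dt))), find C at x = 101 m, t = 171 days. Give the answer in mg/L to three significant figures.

25.1 mg/L

For a continuous step input, C/C₀ ≈ ½·erfc((x−vt)/(2√(Dt))).
vt = 0.592 × 171 = 101.232 m and 2√(Dt) = 2√(0.0368 × 171) = 5.017 m.
Argument (x−vt)/(2√(Dt)) = (101 − 101.232)/5.017 = -0.04624; ½·erfc(-0.04624) = 0.5261.
C = 47.7 × 0.5261 = 25.1 mg/L.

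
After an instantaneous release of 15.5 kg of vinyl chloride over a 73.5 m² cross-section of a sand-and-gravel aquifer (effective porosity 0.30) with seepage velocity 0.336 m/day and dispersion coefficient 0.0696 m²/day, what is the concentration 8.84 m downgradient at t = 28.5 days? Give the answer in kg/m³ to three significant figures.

For an instantaneous plane source, C(x,t) = M/(n_e·A·√(4πDt)) · exp(−(x−vt)²/(4Dt)), with n_e·A the pore (flow) area.
Plume center vt = 0.336 × 28.5 = 9.576 m, so the well at 8.84 m is 0.736 m upgradient of the peak.
√(4πDt) = 4.993 m, giving peak height M/(n_e·A·√(4πDt)) = 15.5/(0.30 × 73.5 × 4.993) = 0.1408 kg/m³.
(x−vt)²/(4Dt) = (-0.736)²/(4 × 0.0696 × 28.5) = 0.06827; exp(−0.06827) = 0.9340.
C = 0.1408 × 0.9340 = 0.132 kg/m³.

0.132 kg/m³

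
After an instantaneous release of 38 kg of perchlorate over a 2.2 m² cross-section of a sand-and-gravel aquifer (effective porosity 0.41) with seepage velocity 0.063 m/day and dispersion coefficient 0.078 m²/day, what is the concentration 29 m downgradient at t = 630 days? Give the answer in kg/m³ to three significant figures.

For an instantaneous plane source, C(x,t) = M/(n_e·A·√(4πDt)) · exp(−(x−vt)²/(4Dt)), with n_e·A the pore (flow) area.
Plume center vt = 0.063 × 630 = 39.69 m, so the well at 29 m is 10.69 m upgradient of the peak.
√(4πDt) = 24.85 m, giving peak height M/(n_e·A·√(4πDt)) = 38/(0.41 × 2.2 × 24.85) = 1.695 kg/m³.
(x−vt)²/(4Dt) = (-10.69)²/(4 × 0.078 × 630) = 0.5814; exp(−0.5814) = 0.5591.
C = 1.695 × 0.5591 = 0.948 kg/m³.

0.948 kg/m³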